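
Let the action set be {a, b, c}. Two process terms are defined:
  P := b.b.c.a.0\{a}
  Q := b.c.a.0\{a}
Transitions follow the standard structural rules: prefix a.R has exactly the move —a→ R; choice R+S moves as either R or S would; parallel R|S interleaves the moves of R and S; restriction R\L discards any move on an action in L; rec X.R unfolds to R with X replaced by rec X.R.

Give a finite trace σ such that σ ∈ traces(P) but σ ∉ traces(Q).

P's transition system — 5 states:
  u0 = b.b.c.a.0\{a} → -b-> u1
  u1 = b.c.a.0\{a} → -b-> u2
  u2 = c.a.0\{a} → -c-> u3
  u3 = a.0\{a} → -a-> u4
  u4 = 0\{a} → deadlocked
Q's transition system — 4 states:
  v0 = b.c.a.0\{a} → -b-> v1
  v1 = c.a.0\{a} → -c-> v2
  v2 = a.0\{a} → -a-> v3
  v3 = 0\{a} → deadlocked
Run σ = ⟨bb⟩ on P: start {u0}
  [1] b ⇒ {u1}
  [2] b ⇒ {u2}
  ✓ P
Run σ = ⟨bb⟩ on Q: start {v0}
  [1] b ⇒ {v1}
  [2] b ⇒ ∅  — Q cannot continue

bb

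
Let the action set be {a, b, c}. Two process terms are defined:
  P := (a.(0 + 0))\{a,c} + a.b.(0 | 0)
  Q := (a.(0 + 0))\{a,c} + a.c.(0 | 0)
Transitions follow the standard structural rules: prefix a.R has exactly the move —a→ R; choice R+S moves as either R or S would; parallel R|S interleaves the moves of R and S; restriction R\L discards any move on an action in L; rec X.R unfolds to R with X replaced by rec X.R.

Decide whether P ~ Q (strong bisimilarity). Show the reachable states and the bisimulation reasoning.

P ≁ Q

Reachable graph of P (3 states):
  p0 = (a.(0 + 0))\{a,c} + a.b.(0 | 0) → ··a··> p1
  p1 = b.(0 | 0) → ··b··> p2
  p2 = 0 | 0 → stopped
Reachable graph of Q (3 states):
  q0 = (a.(0 + 0))\{a,c} + a.c.(0 | 0) → ··a··> q1
  q1 = c.(0 | 0) → ··c··> q2
  q2 = 0 | 0 → stopped
Coarsest stable partition (strong bisimilarity classes):
  B0 = {p0}
  B1 = {p1}
  B2 = {p2, q2}
  B3 = {q0}
  B4 = {q1}
p0 ∈ B0, q0 ∈ B3 → different blocks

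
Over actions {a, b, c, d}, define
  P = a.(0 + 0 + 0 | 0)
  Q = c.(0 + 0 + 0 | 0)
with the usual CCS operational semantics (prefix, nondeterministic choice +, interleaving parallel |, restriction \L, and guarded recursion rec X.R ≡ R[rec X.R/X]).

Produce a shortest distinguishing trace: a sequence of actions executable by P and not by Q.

a

LTS(P): 2 reachable states
  u0 = a.(0 + 0 + 0 | 0) :: —a→ u1
  u1 = 0 + 0 + 0 | 0 :: (no moves)
LTS(Q): 2 reachable states
  v0 = c.(0 + 0 + 0 | 0) :: —c→ v1
  v1 = 0 + 0 + 0 | 0 :: (no moves)
Executing a from P (initial set {u0}):
  [1] a ⇒ {u1}
  — P admits the full trace.
Executing a from Q (initial set {v0}):
  [1] a ⇒ ∅  — Q cannot continue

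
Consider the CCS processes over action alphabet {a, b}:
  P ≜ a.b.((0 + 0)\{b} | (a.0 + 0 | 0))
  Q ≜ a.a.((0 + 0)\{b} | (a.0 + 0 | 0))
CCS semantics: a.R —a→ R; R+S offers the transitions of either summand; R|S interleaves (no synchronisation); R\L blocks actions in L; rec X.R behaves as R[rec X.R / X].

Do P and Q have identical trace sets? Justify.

traces(P) ≠ traces(Q) — witness ⟨ab⟩

LTS(P): 4 reachable states
  p0 = a.b.((0 + 0)\{b} | (a.0 + 0 | 0)) has moves —a→ p1
  p1 = b.((0 + 0)\{b} | (a.0 + 0 | 0)) has moves —b→ p2
  p2 = (0 + 0)\{b} | (a.0 + 0 | 0) has moves —a→ p3
  p3 = (0 + 0)\{b} | 0 has moves ∅
LTS(Q): 4 reachable states
  q0 = a.a.((0 + 0)\{b} | (a.0 + 0 | 0)) has moves —a→ q1
  q1 = a.((0 + 0)\{b} | (a.0 + 0 | 0)) has moves —a→ q2
  q2 = (0 + 0)\{b} | (a.0 + 0 | 0) has moves —a→ q3
  q3 = (0 + 0)\{b} | 0 has moves ∅
Run σ = ⟨ab⟩ on P: start {p0}
  after a @ step 1: {p1}
  after b @ step 2: {p2}
  P completes σ.
Run σ = ⟨ab⟩ on Q: start {q0}
  after a @ step 1: {q1}
  after b @ step 2: ∅ (Q stuck)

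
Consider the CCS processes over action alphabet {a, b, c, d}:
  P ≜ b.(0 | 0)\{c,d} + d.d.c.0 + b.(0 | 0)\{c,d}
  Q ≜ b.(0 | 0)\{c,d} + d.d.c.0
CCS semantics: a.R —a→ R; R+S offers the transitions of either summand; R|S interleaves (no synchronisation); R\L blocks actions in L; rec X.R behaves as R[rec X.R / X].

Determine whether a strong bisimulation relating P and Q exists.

bisimilar

LTS(P): 5 reachable states
  p0 = b.(0 | 0)\{c,d} + d.d.c.0 + b.(0 | 0)\{c,d} → --b--▸ p1, --d--▸ p2
  p1 = (0 | 0)\{c,d} → stopped
  p2 = d.c.0 → --d--▸ p3
  p3 = c.0 → --c--▸ p4
  p4 = 0 → stopped
LTS(Q): 5 reachable states
  q0 = b.(0 | 0)\{c,d} + d.d.c.0 → --b--▸ q1, --d--▸ q2
  q1 = (0 | 0)\{c,d} → stopped
  q2 = d.c.0 → --d--▸ q3
  q3 = c.0 → --c--▸ q4
  q4 = 0 → stopped
Partition-refinement fixed point:
  B0 = {p0, q0}
  B1 = {p1, p4, q1, q4}
  B2 = {p2, q2}
  B3 = {p3, q3}
p0 ∈ B0, q0 ∈ B0 → same block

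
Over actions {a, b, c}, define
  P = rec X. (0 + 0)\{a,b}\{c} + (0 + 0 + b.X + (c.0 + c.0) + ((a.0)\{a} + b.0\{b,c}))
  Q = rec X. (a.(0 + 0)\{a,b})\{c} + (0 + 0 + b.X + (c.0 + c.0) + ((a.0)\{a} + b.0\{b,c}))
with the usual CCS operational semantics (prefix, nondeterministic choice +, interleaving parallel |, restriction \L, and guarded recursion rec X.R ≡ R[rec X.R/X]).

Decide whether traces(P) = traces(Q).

NO — witness ⟨a⟩

Reachable graph of P (3 states):
  p0 = rec X. (0 + 0)\{a,b}\{c} + (0 + 0 + b.X + (c.0 + c.0) + ((a.0)\{a} + b.0\{b,c})) → --b--▸ p0, --b--▸ p1, --c--▸ p2
  p1 = 0\{b,c} → ·
  p2 = 0 → ·
Reachable graph of Q (4 states):
  q0 = rec X. (a.(0 + 0)\{a,b})\{c} + (0 + 0 + b.X + (c.0 + c.0) + ((a.0)\{a} + b.0\{b,c})) → --a--▸ q1, --b--▸ q0, --b--▸ q2, --c--▸ q3
  q1 = (0 + 0)\{a,b}\{c} → ·
  q2 = 0\{b,c} → ·
  q3 = 0 → ·
Trace ⟨a⟩ through Q, begin at {q0}:
  [1] a ⇒ {q1}
  Q completes σ.
Trace ⟨a⟩ through P, begin at {p0}:
  [1] a ⇒ ∅  — P cannot continue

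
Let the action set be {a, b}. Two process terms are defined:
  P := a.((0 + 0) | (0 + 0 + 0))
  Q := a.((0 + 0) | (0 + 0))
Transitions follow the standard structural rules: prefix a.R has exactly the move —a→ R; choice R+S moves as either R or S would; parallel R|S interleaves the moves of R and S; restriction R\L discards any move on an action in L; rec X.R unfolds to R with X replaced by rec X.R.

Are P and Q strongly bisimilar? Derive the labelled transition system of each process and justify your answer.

Reachable graph of P (2 states):
  m0 = a.((0 + 0) | (0 + 0 + 0)) | ··a··> m1
  m1 = (0 + 0) | (0 + 0 + 0) | (no moves)
Reachable graph of Q (2 states):
  n0 = a.((0 + 0) | (0 + 0)) | ··a··> n1
  n1 = (0 + 0) | (0 + 0) | (no moves)
Partition-refinement fixed point:
  B0 = {m0, n0}
  B1 = {m1, n1}
m0 ∈ B0, n0 ∈ B0 → same block

P ~ Q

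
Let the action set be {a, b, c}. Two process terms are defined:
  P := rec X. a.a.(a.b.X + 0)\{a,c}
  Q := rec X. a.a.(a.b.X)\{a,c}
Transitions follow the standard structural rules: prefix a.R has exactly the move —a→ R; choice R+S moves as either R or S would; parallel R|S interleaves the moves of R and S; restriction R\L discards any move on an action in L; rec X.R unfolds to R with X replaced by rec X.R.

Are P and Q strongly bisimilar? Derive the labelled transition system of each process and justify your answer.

YES

P's transition system — 3 states:
  m0 = rec X. a.a.(a.b.X + 0)\{a,c} ⊢ --a--▸ m1
  m1 = a.(a.b.(rec X. a.a.(a.b.X + 0)\{a,c}) + 0)\{a,c} ⊢ --a--▸ m2
  m2 = (a.b.(rec X. a.a.(a.b.X + 0)\{a,c}) + 0)\{a,c} ⊢ ·
Q's transition system — 3 states:
  n0 = rec X. a.a.(a.b.X)\{a,c} ⊢ --a--▸ n1
  n1 = a.(a.b.(rec X. a.a.(a.b.X)\{a,c}))\{a,c} ⊢ --a--▸ n2
  n2 = (a.b.(rec X. a.a.(a.b.X)\{a,c}))\{a,c} ⊢ ·
Coarsest stable partition (strong bisimilarity classes):
  B0 = {m0, n0}
  B1 = {m1, n1}
  B2 = {m2, n2}
m0 ∈ B0, n0 ∈ B0 → same block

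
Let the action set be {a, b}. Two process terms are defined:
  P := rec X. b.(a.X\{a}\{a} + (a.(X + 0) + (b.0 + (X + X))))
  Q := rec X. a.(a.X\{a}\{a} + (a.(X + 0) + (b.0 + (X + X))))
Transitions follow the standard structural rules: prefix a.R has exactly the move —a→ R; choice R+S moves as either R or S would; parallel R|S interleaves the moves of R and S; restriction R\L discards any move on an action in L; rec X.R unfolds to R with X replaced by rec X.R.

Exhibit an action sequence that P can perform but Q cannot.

b

LTS(P): 7 reachable states
  p0 = rec X. b.(a.X\{a}\{a} + (a.(X + 0) + (b.0 + (X + X)))) | ··b··> p1
  p1 = a.(rec X. b.(a.X\{a}\{a} + (a.(X + 0) + (b.0 + (X + X)))))\{a}\{a} + (a.((rec X. b.(a.X\{a}\{a} + (a.(X + 0) + (b.0 + (X + X))))) + 0) + (b.0 + ((rec X. b.(a.X\{a}\{a} + (a.(X + 0) + (b.0 + (X + X))))) + (rec X. b.(a.X\{a}\{a} + (a.(X + 0) + (b.0 + (X + X)))))))) | ··a··> p2, ··a··> p3, ··b··> p1, ··b··> p4
  p2 = (rec X. b.(a.X\{a}\{a} + (a.(X + 0) + (b.0 + (X + X))))) + 0 | ··b··> p1
  p3 = (rec X. b.(a.X\{a}\{a} + (a.(X + 0) + (b.0 + (X + X)))))\{a}\{a} | ··b··> p5
  p4 = 0 | stopped
  p5 = (a.(rec X. b.(a.X\{a}\{a} + (a.(X + 0) + (b.0 + (X + X)))))\{a}\{a} + (a.((rec X. b.(a.X\{a}\{a} + (a.(X + 0) + (b.0 + (X + X))))) + 0) + (b.0 + ((rec X. b.(a.X\{a}\{a} + (a.(X + 0) + (b.0 + (X + X))))) + (rec X. b.(a.X\{a}\{a} + (a.(X + 0) + (b.0 + (X + X)))))))))\{a}\{a} | ··b··> p5, ··b··> p6
  p6 = 0\{a}\{a} | stopped
LTS(Q): 5 reachable states
  q0 = rec X. a.(a.X\{a}\{a} + (a.(X + 0) + (b.0 + (X + X)))) | ··a··> q1
  q1 = a.(rec X. a.(a.X\{a}\{a} + (a.(X + 0) + (b.0 + (X + X)))))\{a}\{a} + (a.((rec X. a.(a.X\{a}\{a} + (a.(X + 0) + (b.0 + (X + X))))) + 0) + (b.0 + ((rec X. a.(a.X\{a}\{a} + (a.(X + 0) + (b.0 + (X + X))))) + (rec X. a.(a.X\{a}\{a} + (a.(X + 0) + (b.0 + (X + X)))))))) | ··a··> q1, ··a··> q2, ··a··> q3, ··b··> q4
  q2 = (rec X. a.(a.X\{a}\{a} + (a.(X + 0) + (b.0 + (X + X))))) + 0 | ··a··> q1
  q3 = (rec X. a.(a.X\{a}\{a} + (a.(X + 0) + (b.0 + (X + X)))))\{a}\{a} | stopped
  q4 = 0 | stopped
Executing b from P (initial set {p0}):
  after b @ step 1: {p1}
  ✓ P
Executing b from Q (initial set {q0}):
  after b @ step 1: ∅ (Q stuck)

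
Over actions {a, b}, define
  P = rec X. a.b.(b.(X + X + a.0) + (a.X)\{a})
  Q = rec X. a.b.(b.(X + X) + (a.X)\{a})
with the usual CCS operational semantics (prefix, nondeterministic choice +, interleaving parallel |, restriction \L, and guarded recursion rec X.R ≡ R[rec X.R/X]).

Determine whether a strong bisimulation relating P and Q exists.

P ≁ Q

Reachable graph of P (5 states):
  m0 = rec X. a.b.(b.(X + X + a.0) + (a.X)\{a}) ⊢ ··a··> m1
  m1 = b.(b.((rec X. a.b.(b.(X + X + a.0) + (a.X)\{a})) + (rec X. a.b.(b.(X + X + a.0) + (a.X)\{a})) + a.0) + (a.(rec X. a.b.(b.(X + X + a.0) + (a.X)\{a})))\{a}) ⊢ ··b··> m2
  m2 = b.((rec X. a.b.(b.(X + X + a.0) + (a.X)\{a})) + (rec X. a.b.(b.(X + X + a.0) + (a.X)\{a})) + a.0) + (a.(rec X. a.b.(b.(X + X + a.0) + (a.X)\{a})))\{a} ⊢ ··b··> m3
  m3 = (rec X. a.b.(b.(X + X + a.0) + (a.X)\{a})) + (rec X. a.b.(b.(X + X + a.0) + (a.X)\{a})) + a.0 ⊢ ··a··> m1, ··a··> m4
  m4 = 0 ⊢ ·
Reachable graph of Q (4 states):
  n0 = rec X. a.b.(b.(X + X) + (a.X)\{a}) ⊢ ··a··> n1
  n1 = b.(b.((rec X. a.b.(b.(X + X) + (a.X)\{a})) + (rec X. a.b.(b.(X + X) + (a.X)\{a}))) + (a.(rec X. a.b.(b.(X + X) + (a.X)\{a})))\{a}) ⊢ ··b··> n2
  n2 = b.((rec X. a.b.(b.(X + X) + (a.X)\{a})) + (rec X. a.b.(b.(X + X) + (a.X)\{a}))) + (a.(rec X. a.b.(b.(X + X) + (a.X)\{a})))\{a} ⊢ ··b··> n3
  n3 = (rec X. a.b.(b.(X + X) + (a.X)\{a})) + (rec X. a.b.(b.(X + X) + (a.X)\{a})) ⊢ ··a··> n1
Coarsest stable partition (strong bisimilarity classes):
  B0 = {m0}
  B1 = {m1}
  B2 = {m2}
  B3 = {m3}
  B4 = {m4}
  B5 = {n0, n3}
  B6 = {n1}
  B7 = {n2}
m0 ∈ B0, n0 ∈ B5 → different blocks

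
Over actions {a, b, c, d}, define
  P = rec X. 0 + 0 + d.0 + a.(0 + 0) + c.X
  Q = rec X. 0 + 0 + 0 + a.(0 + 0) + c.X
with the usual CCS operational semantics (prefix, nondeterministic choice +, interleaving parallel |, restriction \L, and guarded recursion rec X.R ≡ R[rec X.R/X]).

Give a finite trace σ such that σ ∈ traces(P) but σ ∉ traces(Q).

d

P's transition system — 3 states:
  u0 = rec X. 0 + 0 + d.0 + a.(0 + 0) + c.X has moves —a→ u1, —c→ u0, —d→ u2
  u1 = 0 + 0 has moves ·
  u2 = 0 has moves ·
Q's transition system — 2 states:
  v0 = rec X. 0 + 0 + 0 + a.(0 + 0) + c.X has moves —a→ v1, —c→ v0
  v1 = 0 + 0 has moves ·
Trace ⟨d⟩ through P, begin at {u0}:
  after d @ step 1: {u2}
  ✓ P
Trace ⟨d⟩ through Q, begin at {v0}:
  after d @ step 1: ∅ (Q stuck)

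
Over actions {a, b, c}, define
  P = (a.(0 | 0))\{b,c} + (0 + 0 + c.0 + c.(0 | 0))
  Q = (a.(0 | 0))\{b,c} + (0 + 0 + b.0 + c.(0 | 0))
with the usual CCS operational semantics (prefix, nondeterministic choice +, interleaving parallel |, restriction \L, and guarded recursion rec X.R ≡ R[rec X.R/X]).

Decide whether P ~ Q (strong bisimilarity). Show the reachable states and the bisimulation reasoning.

P's transition system — 4 states:
  u0 = (a.(0 | 0))\{b,c} + (0 + 0 + c.0 + c.(0 | 0)) has moves =a=> u1, =c=> u2, =c=> u3
  u1 = (0 | 0)\{b,c} has moves deadlocked
  u2 = 0 has moves deadlocked
  u3 = 0 | 0 has moves deadlocked
Q's transition system — 4 states:
  v0 = (a.(0 | 0))\{b,c} + (0 + 0 + b.0 + c.(0 | 0)) has moves =a=> v1, =b=> v2, =c=> v3
  v1 = (0 | 0)\{b,c} has moves deadlocked
  v2 = 0 has moves deadlocked
  v3 = 0 | 0 has moves deadlocked
Coarsest stable partition (strong bisimilarity classes):
  B0 = {u0}
  B1 = {u1, u2, u3, v1, v2, v3}
  B2 = {v0}
u0 ∈ B0, v0 ∈ B2 → different blocks

P ≁ Q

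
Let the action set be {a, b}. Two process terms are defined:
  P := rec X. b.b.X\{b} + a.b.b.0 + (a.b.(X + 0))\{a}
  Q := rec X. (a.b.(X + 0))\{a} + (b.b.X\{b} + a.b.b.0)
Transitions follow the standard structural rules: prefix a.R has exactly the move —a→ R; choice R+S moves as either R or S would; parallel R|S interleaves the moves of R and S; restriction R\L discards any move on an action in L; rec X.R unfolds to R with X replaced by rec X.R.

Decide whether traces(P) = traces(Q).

traces(P) = traces(Q)

P's transition system — 7 states:
  s0 = rec X. b.b.X\{b} + a.b.b.0 + (a.b.(X + 0))\{a} → —a→ s1, —b→ s2
  s1 = b.b.0 → —b→ s3
  s2 = b.(rec X. b.b.X\{b} + a.b.b.0 + (a.b.(X + 0))\{a})\{b} → —b→ s4
  s3 = b.0 → —b→ s5
  s4 = (rec X. b.b.X\{b} + a.b.b.0 + (a.b.(X + 0))\{a})\{b} → —a→ s6
  s5 = 0 → stopped
  s6 = (b.b.0)\{b} → stopped
Q's transition system — 7 states:
  t0 = rec X. (a.b.(X + 0))\{a} + (b.b.X\{b} + a.b.b.0) → —a→ t1, —b→ t2
  t1 = b.b.0 → —b→ t3
  t2 = b.(rec X. (a.b.(X + 0))\{a} + (b.b.X\{b} + a.b.b.0))\{b} → —b→ t4
  t3 = b.0 → —b→ t5
  t4 = (rec X. (a.b.(X + 0))\{a} + (b.b.X\{b} + a.b.b.0))\{b} → —a→ t6
  t5 = 0 → stopped
  t6 = (b.b.0)\{b} → stopped
Partition-refinement fixed point:
  B0 = {s0, t0}
  B1 = {s2, t2}
  B2 = {s4, t4}
  B3 = {s5, s6, t5, t6}
  B4 = {s1, t1}
  B5 = {s3, t3}
s0 ∈ B0, t0 ∈ B0 → same block
Bisimilar ⇒ trace-equivalent.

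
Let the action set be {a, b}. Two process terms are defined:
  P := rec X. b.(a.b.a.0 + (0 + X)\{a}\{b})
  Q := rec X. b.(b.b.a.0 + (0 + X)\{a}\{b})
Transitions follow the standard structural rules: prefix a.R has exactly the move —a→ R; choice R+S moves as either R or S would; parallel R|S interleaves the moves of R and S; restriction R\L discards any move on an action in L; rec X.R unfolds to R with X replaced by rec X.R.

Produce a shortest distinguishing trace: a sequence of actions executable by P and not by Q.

ba

Reachable graph of P (5 states):
  m0 = rec X. b.(a.b.a.0 + (0 + X)\{a}\{b}) → --b--▸ m1
  m1 = a.b.a.0 + (0 + (rec X. b.(a.b.a.0 + (0 + X)\{a}\{b})))\{a}\{b} → --a--▸ m2
  m2 = b.a.0 → --b--▸ m3
  m3 = a.0 → --a--▸ m4
  m4 = 0 → (no moves)
Reachable graph of Q (5 states):
  n0 = rec X. b.(b.b.a.0 + (0 + X)\{a}\{b}) → --b--▸ n1
  n1 = b.b.a.0 + (0 + (rec X. b.(b.b.a.0 + (0 + X)\{a}\{b})))\{a}\{b} → --b--▸ n2
  n2 = b.a.0 → --b--▸ n3
  n3 = a.0 → --a--▸ n4
  n4 = 0 → (no moves)
Executing ba from P (initial set {m0}):
  step 1 (b): {m1}
  step 2 (a): {m2}
  ✓ P
Executing ba from Q (initial set {n0}):
  step 1 (b): {n1}
  step 2 (a): ∅  — Q cannot continue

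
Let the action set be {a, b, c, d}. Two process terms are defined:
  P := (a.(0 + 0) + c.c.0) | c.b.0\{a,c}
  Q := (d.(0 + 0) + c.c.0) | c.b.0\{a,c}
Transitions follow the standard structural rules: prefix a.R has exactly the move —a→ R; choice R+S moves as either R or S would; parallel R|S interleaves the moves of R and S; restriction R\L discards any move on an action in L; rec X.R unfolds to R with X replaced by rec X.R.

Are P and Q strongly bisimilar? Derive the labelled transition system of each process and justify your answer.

not bisimilar

LTS(P): 12 reachable states
  p0 = (a.(0 + 0) + c.c.0) | c.b.0\{a,c} ⊢ =a=> p1, =c=> p2, =c=> p3
  p1 = (0 + 0) | c.b.0\{a,c} ⊢ =c=> p4
  p2 = (a.(0 + 0) + c.c.0) | b.0\{a,c} ⊢ =a=> p4, =b=> p5, =c=> p6
  p3 = c.0 | c.b.0\{a,c} ⊢ =c=> p6, =c=> p7
  p4 = (0 + 0) | b.0\{a,c} ⊢ =b=> p8
  p5 = (a.(0 + 0) + c.c.0) | 0\{a,c} ⊢ =a=> p8, =c=> p9
  p6 = c.0 | b.0\{a,c} ⊢ =b=> p9, =c=> p10
  p7 = 0 | c.b.0\{a,c} ⊢ =c=> p10
  p8 = (0 + 0) | 0\{a,c} ⊢ ·
  p9 = c.0 | 0\{a,c} ⊢ =c=> p11
  p10 = 0 | b.0\{a,c} ⊢ =b=> p11
  p11 = 0 | 0\{a,c} ⊢ ·
LTS(Q): 12 reachable states
  q0 = (d.(0 + 0) + c.c.0) | c.b.0\{a,c} ⊢ =c=> q1, =c=> q2, =d=> q3
  q1 = (d.(0 + 0) + c.c.0) | b.0\{a,c} ⊢ =b=> q4, =c=> q5, =d=> q6
  q2 = c.0 | c.b.0\{a,c} ⊢ =c=> q5, =c=> q7
  q3 = (0 + 0) | c.b.0\{a,c} ⊢ =c=> q6
  q4 = (d.(0 + 0) + c.c.0) | 0\{a,c} ⊢ =c=> q8, =d=> q9
  q5 = c.0 | b.0\{a,c} ⊢ =b=> q8, =c=> q10
  q6 = (0 + 0) | b.0\{a,c} ⊢ =b=> q9
  q7 = 0 | c.b.0\{a,c} ⊢ =c=> q10
  q8 = c.0 | 0\{a,c} ⊢ =c=> q11
  q9 = (0 + 0) | 0\{a,c} ⊢ ·
  q10 = 0 | b.0\{a,c} ⊢ =b=> q11
  q11 = 0 | 0\{a,c} ⊢ ·
Bisimilarity quotient blocks:
  B0 = {p0}
  B1 = {p3, q2}
  B2 = {p1, p7, q3, q7}
  B3 = {p10, p4, q10, q6}
  B4 = {p11, p8, q11, q9}
  B5 = {p6, q5}
  B6 = {p9, q8}
  B7 = {p2}
  B8 = {p5}
  B9 = {q0}
  B10 = {q1}
  B11 = {q4}
p0 ∈ B0, q0 ∈ B9 → different blocks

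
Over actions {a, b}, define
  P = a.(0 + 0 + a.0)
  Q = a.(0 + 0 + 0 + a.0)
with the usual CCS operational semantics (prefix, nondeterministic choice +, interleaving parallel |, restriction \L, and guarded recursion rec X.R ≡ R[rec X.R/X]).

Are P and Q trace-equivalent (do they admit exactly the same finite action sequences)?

YES

P's transition system — 3 states:
  s0 = a.(0 + 0 + a.0) ⊢ ··a··> s1
  s1 = 0 + 0 + a.0 ⊢ ··a··> s2
  s2 = 0 ⊢ deadlocked
Q's transition system — 3 states:
  t0 = a.(0 + 0 + 0 + a.0) ⊢ ··a··> t1
  t1 = 0 + 0 + 0 + a.0 ⊢ ··a··> t2
  t2 = 0 ⊢ deadlocked
Coarsest stable partition (strong bisimilarity classes):
  B0 = {s0, t0}
  B1 = {s1, t1}
  B2 = {s2, t2}
s0 ∈ B0, t0 ∈ B0 → same block
Bisimilar ⇒ trace-equivalent.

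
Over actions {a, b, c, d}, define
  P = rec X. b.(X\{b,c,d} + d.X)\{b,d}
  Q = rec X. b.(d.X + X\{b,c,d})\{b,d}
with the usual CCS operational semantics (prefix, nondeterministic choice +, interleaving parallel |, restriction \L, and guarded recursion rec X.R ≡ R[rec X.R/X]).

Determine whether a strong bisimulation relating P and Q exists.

bisimilar

Reachable graph of P (2 states):
  p0 = rec X. b.(X\{b,c,d} + d.X)\{b,d} | ··b··> p1
  p1 = ((rec X. b.(X\{b,c,d} + d.X)\{b,d})\{b,c,d} + d.(rec X. b.(X\{b,c,d} + d.X)\{b,d}))\{b,d} | ·
Reachable graph of Q (2 states):
  q0 = rec X. b.(d.X + X\{b,c,d})\{b,d} | ··b··> q1
  q1 = (d.(rec X. b.(d.X + X\{b,c,d})\{b,d}) + (rec X. b.(d.X + X\{b,c,d})\{b,d})\{b,c,d})\{b,d} | ·
Coarsest stable partition (strong bisimilarity classes):
  B0 = {p0, q0}
  B1 = {p1, q1}
p0 ∈ B0, q0 ∈ B0 → same block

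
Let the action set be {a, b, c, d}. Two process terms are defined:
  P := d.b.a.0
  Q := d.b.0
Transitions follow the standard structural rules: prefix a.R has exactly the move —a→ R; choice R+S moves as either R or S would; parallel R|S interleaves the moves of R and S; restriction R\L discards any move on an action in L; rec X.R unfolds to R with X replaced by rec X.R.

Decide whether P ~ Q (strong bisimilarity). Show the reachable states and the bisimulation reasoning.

P ≁ Q

Reachable graph of P (4 states):
  s0 = d.b.a.0 | —d→ s1
  s1 = b.a.0 | —b→ s2
  s2 = a.0 | —a→ s3
  s3 = 0 | (no moves)
Reachable graph of Q (3 states):
  t0 = d.b.0 | —d→ t1
  t1 = b.0 | —b→ t2
  t2 = 0 | (no moves)
Partition-refinement fixed point:
  B0 = {s0}
  B1 = {s1}
  B2 = {s2}
  B3 = {s3, t2}
  B4 = {t0}
  B5 = {t1}
s0 ∈ B0, t0 ∈ B4 → different blocks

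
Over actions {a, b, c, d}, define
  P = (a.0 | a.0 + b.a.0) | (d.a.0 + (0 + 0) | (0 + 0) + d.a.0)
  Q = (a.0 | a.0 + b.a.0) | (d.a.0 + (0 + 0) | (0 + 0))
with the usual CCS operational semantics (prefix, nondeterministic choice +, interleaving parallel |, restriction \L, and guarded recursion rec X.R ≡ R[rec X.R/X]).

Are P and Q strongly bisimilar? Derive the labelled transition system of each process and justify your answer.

Reachable graph of P (18 states):
  m0 = (a.0 | a.0 + b.a.0) | (d.a.0 + (0 + 0) | (0 + 0) + d.a.0) has moves -a-> m1, -a-> m2, -b-> m3, -d-> m4
  m1 = 0 | a.0 | (d.a.0 + (0 + 0) | (0 + 0) + d.a.0) has moves -a-> m5, -d-> m6
  m2 = a.0 | 0 | (d.a.0 + (0 + 0) | (0 + 0) + d.a.0) has moves -a-> m5, -d-> m7
  m3 = a.0 | (d.a.0 + (0 + 0) | (0 + 0) + d.a.0) has moves -a-> m8, -d-> m9
  m4 = (a.0 | a.0 + b.a.0) | a.0 has moves -a-> m10, -a-> m6, -a-> m7, -b-> m9
  m5 = 0 | 0 | (d.a.0 + (0 + 0) | (0 + 0) + d.a.0) has moves -d-> m11
  m6 = 0 | a.0 | a.0 has moves -a-> m11, -a-> m12
  m7 = a.0 | 0 | a.0 has moves -a-> m11, -a-> m13
  m8 = 0 | (d.a.0 + (0 + 0) | (0 + 0) + d.a.0) has moves -d-> m14
  m9 = a.0 | a.0 has moves -a-> m14, -a-> m15
  m10 = (a.0 | a.0 + b.a.0) | 0 has moves -a-> m12, -a-> m13, -b-> m15
  m11 = 0 | 0 | a.0 has moves -a-> m16
  m12 = 0 | a.0 | 0 has moves -a-> m16
  m13 = a.0 | 0 | 0 has moves -a-> m16
  m14 = 0 | a.0 has moves -a-> m17
  m15 = a.0 | 0 has moves -a-> m17
  m16 = 0 | 0 | 0 has moves stopped
  m17 = 0 | 0 has moves stopped
Reachable graph of Q (18 states):
  n0 = (a.0 | a.0 + b.a.0) | (d.a.0 + (0 + 0) | (0 + 0)) has moves -a-> n1, -a-> n2, -b-> n3, -d-> n4
  n1 = 0 | a.0 | (d.a.0 + (0 + 0) | (0 + 0)) has moves -a-> n5, -d-> n6
  n2 = a.0 | 0 | (d.a.0 + (0 + 0) | (0 + 0)) has moves -a-> n5, -d-> n7
  n3 = a.0 | (d.a.0 + (0 + 0) | (0 + 0)) has moves -a-> n8, -d-> n9
  n4 = (a.0 | a.0 + b.a.0) | a.0 has moves -a-> n10, -a-> n6, -a-> n7, -b-> n9
  n5 = 0 | 0 | (d.a.0 + (0 + 0) | (0 + 0)) has moves -d-> n11
  n6 = 0 | a.0 | a.0 has moves -a-> n11, -a-> n12
  n7 = a.0 | 0 | a.0 has moves -a-> n11, -a-> n13
  n8 = 0 | (d.a.0 + (0 + 0) | (0 + 0)) has moves -d-> n14
  n9 = a.0 | a.0 has moves -a-> n14, -a-> n15
  n10 = (a.0 | a.0 + b.a.0) | 0 has moves -a-> n12, -a-> n13, -b-> n15
  n11 = 0 | 0 | a.0 has moves -a-> n16
  n12 = 0 | a.0 | 0 has moves -a-> n16
  n13 = a.0 | 0 | 0 has moves -a-> n16
  n14 = 0 | a.0 has moves -a-> n17
  n15 = a.0 | 0 has moves -a-> n17
  n16 = 0 | 0 | 0 has moves stopped
  n17 = 0 | 0 has moves stopped
Coarsest stable partition (strong bisimilarity classes):
  B0 = {m0, n0}
  B1 = {m1, m2, m3, n1, n2, n3}
  B2 = {m5, m8, n5, n8}
  B3 = {m11, m12, m13, m14, m15, n11, n12, n13, n14, n15}
  B4 = {m16, m17, n16, n17}
  B5 = {m6, m7, m9, n6, n7, n9}
  B6 = {m4, n4}
  B7 = {m10, n10}
m0 ∈ B0, n0 ∈ B0 → same block

bisimilar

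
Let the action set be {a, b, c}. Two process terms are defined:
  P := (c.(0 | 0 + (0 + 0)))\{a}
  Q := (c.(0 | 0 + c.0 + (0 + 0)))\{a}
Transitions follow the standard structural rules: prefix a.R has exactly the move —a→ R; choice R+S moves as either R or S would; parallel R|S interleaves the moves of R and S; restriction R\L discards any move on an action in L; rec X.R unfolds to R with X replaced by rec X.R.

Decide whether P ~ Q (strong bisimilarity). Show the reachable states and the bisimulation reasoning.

P's transition system — 2 states:
  u0 = (c.(0 | 0 + (0 + 0)))\{a} → -c-> u1
  u1 = (0 | 0 + (0 + 0))\{a} → ·
Q's transition system — 3 states:
  v0 = (c.(0 | 0 + c.0 + (0 + 0)))\{a} → -c-> v1
  v1 = (0 | 0 + c.0 + (0 + 0))\{a} → -c-> v2
  v2 = 0\{a} → ·
Coarsest stable partition (strong bisimilarity classes):
  B0 = {u0, v1}
  B1 = {u1, v2}
  B2 = {v0}
u0 ∈ B0, v0 ∈ B2 → different blocks

not bisimilar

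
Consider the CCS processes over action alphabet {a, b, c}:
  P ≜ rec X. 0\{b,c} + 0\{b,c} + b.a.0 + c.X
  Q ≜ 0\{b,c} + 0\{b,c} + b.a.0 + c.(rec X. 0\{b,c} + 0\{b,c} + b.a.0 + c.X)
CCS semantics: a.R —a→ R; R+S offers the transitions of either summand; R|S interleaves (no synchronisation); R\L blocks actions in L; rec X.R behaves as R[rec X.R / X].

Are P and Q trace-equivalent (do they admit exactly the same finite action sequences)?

YES

Reachable graph of P (3 states):
  u0 = rec X. 0\{b,c} + 0\{b,c} + b.a.0 + c.X → =b=> u1, =c=> u0
  u1 = a.0 → =a=> u2
  u2 = 0 → (no moves)
Reachable graph of Q (4 states):
  v0 = 0\{b,c} + 0\{b,c} + b.a.0 + c.(rec X. 0\{b,c} + 0\{b,c} + b.a.0 + c.X) → =b=> v1, =c=> v2
  v1 = a.0 → =a=> v3
  v2 = rec X. 0\{b,c} + 0\{b,c} + b.a.0 + c.X → =b=> v1, =c=> v2
  v3 = 0 → (no moves)
Partition-refinement fixed point:
  B0 = {u0, v0, v2}
  B1 = {u1, v1}
  B2 = {u2, v3}
u0 ∈ B0, v0 ∈ B0 → same block
Bisimilar ⇒ trace-equivalent.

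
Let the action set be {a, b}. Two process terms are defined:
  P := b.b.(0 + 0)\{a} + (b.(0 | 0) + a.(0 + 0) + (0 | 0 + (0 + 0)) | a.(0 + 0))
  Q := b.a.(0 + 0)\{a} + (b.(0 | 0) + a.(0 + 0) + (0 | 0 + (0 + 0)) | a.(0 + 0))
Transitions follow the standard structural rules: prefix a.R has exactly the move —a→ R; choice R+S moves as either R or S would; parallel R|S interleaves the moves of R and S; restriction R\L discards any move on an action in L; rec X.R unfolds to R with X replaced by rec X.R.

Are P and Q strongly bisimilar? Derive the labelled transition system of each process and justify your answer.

not bisimilar

Reachable graph of P (6 states):
  u0 = b.b.(0 + 0)\{a} + (b.(0 | 0) + a.(0 + 0) + (0 | 0 + (0 + 0)) | a.(0 + 0)) :: —a→ u1, —a→ u2, —b→ u3, —b→ u4
  u1 = (0 | 0 + (0 + 0)) | (0 + 0) :: (no moves)
  u2 = 0 + 0 :: (no moves)
  u3 = 0 | 0 :: (no moves)
  u4 = b.(0 + 0)\{a} :: —b→ u5
  u5 = (0 + 0)\{a} :: (no moves)
Reachable graph of Q (6 states):
  v0 = b.a.(0 + 0)\{a} + (b.(0 | 0) + a.(0 + 0) + (0 | 0 + (0 + 0)) | a.(0 + 0)) :: —a→ v1, —a→ v2, —b→ v3, —b→ v4
  v1 = (0 | 0 + (0 + 0)) | (0 + 0) :: (no moves)
  v2 = 0 + 0 :: (no moves)
  v3 = 0 | 0 :: (no moves)
  v4 = a.(0 + 0)\{a} :: —a→ v5
  v5 = (0 + 0)\{a} :: (no moves)
Coarsest stable partition (strong bisimilarity classes):
  B0 = {u0}
  B1 = {u1, u2, u3, u5, v1, v2, v3, v5}
  B2 = {u4}
  B3 = {v0}
  B4 = {v4}
u0 ∈ B0, v0 ∈ B3 → different blocks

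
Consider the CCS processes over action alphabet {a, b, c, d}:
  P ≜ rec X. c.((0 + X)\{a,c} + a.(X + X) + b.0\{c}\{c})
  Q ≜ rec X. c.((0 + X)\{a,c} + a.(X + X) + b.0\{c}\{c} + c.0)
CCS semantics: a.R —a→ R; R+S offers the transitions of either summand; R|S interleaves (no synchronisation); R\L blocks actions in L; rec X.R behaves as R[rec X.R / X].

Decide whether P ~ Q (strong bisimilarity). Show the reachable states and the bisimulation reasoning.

P's transition system — 4 states:
  s0 = rec X. c.((0 + X)\{a,c} + a.(X + X) + b.0\{c}\{c}) :: ··c··> s1
  s1 = (0 + (rec X. c.((0 + X)\{a,c} + a.(X + X) + b.0\{c}\{c})))\{a,c} + a.((rec X. c.((0 + X)\{a,c} + a.(X + X) + b.0\{c}\{c})) + (rec X. c.((0 + X)\{a,c} + a.(X + X) + b.0\{c}\{c}))) + b.0\{c}\{c} :: ··a··> s2, ··b··> s3
  s2 = (rec X. c.((0 + X)\{a,c} + a.(X + X) + b.0\{c}\{c})) + (rec X. c.((0 + X)\{a,c} + a.(X + X) + b.0\{c}\{c})) :: ··c··> s1
  s3 = 0\{c}\{c} :: ∅
Q's transition system — 5 states:
  t0 = rec X. c.((0 + X)\{a,c} + a.(X + X) + b.0\{c}\{c} + c.0) :: ··c··> t1
  t1 = (0 + (rec X. c.((0 + X)\{a,c} + a.(X + X) + b.0\{c}\{c} + c.0)))\{a,c} + a.((rec X. c.((0 + X)\{a,c} + a.(X + X) + b.0\{c}\{c} + c.0)) + (rec X. c.((0 + X)\{a,c} + a.(X + X) + b.0\{c}\{c} + c.0))) + b.0\{c}\{c} + c.0 :: ··a··> t2, ··b··> t3, ··c··> t4
  t2 = (rec X. c.((0 + X)\{a,c} + a.(X + X) + b.0\{c}\{c} + c.0)) + (rec X. c.((0 + X)\{a,c} + a.(X + X) + b.0\{c}\{c} + c.0)) :: ··c··> t1
  t3 = 0\{c}\{c} :: ∅
  t4 = 0 :: ∅
Partition-refinement fixed point:
  B0 = {s0, s2}
  B1 = {s1}
  B2 = {s3, t3, t4}
  B3 = {t0, t2}
  B4 = {t1}
s0 ∈ B0, t0 ∈ B3 → different blocks

not bisimilar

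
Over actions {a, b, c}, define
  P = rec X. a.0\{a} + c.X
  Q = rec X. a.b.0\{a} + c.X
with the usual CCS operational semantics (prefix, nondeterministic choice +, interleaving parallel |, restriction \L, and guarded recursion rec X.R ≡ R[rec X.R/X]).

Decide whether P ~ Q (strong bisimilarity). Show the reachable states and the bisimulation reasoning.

P ≁ Q

LTS(P): 2 reachable states
  p0 = rec X. a.0\{a} + c.X has moves —a→ p1, —c→ p0
  p1 = 0\{a} has moves deadlocked
LTS(Q): 3 reachable states
  q0 = rec X. a.b.0\{a} + c.X has moves —a→ q1, —c→ q0
  q1 = b.0\{a} has moves —b→ q2
  q2 = 0\{a} has moves deadlocked
Bisimilarity quotient blocks:
  B0 = {p0}
  B1 = {p1, q2}
  B2 = {q0}
  B3 = {q1}
p0 ∈ B0, q0 ∈ B2 → different blocks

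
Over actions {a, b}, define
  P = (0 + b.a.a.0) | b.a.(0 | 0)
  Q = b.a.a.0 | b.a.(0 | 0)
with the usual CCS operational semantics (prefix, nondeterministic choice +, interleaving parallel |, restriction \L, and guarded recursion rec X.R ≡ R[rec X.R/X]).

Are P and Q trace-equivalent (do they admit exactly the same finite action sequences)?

Reachable graph of P (12 states):
  m0 = (0 + b.a.a.0) | b.a.(0 | 0) has moves --b--▸ m1, --b--▸ m2
  m1 = (0 + b.a.a.0) | a.(0 | 0) has moves --a--▸ m3, --b--▸ m4
  m2 = a.a.0 | b.a.(0 | 0) has moves --a--▸ m5, --b--▸ m4
  m3 = (0 + b.a.a.0) | (0 | 0) has moves --b--▸ m6
  m4 = a.a.0 | a.(0 | 0) has moves --a--▸ m6, --a--▸ m7
  m5 = a.0 | b.a.(0 | 0) has moves --a--▸ m8, --b--▸ m7
  m6 = a.a.0 | (0 | 0) has moves --a--▸ m9
  m7 = a.0 | a.(0 | 0) has moves --a--▸ m10, --a--▸ m9
  m8 = 0 | b.a.(0 | 0) has moves --b--▸ m10
  m9 = a.0 | (0 | 0) has moves --a--▸ m11
  m10 = 0 | a.(0 | 0) has moves --a--▸ m11
  m11 = 0 | (0 | 0) has moves ·
Reachable graph of Q (12 states):
  n0 = b.a.a.0 | b.a.(0 | 0) has moves --b--▸ n1, --b--▸ n2
  n1 = a.a.0 | b.a.(0 | 0) has moves --a--▸ n3, --b--▸ n4
  n2 = b.a.a.0 | a.(0 | 0) has moves --a--▸ n5, --b--▸ n4
  n3 = a.0 | b.a.(0 | 0) has moves --a--▸ n6, --b--▸ n7
  n4 = a.a.0 | a.(0 | 0) has moves --a--▸ n7, --a--▸ n8
  n5 = b.a.a.0 | (0 | 0) has moves --b--▸ n8
  n6 = 0 | b.a.(0 | 0) has moves --b--▸ n9
  n7 = a.0 | a.(0 | 0) has moves --a--▸ n10, --a--▸ n9
  n8 = a.a.0 | (0 | 0) has moves --a--▸ n10
  n9 = 0 | a.(0 | 0) has moves --a--▸ n11
  n10 = a.0 | (0 | 0) has moves --a--▸ n11
  n11 = 0 | (0 | 0) has moves ·
Partition-refinement fixed point:
  B0 = {m0, n0}
  B1 = {m2, n1}
  B2 = {m4, n4}
  B3 = {m6, m7, n7, n8}
  B4 = {m10, m9, n10, n9}
  B5 = {m11, n11}
  B6 = {m5, n3}
  B7 = {m8, n6}
  B8 = {m1, n2}
  B9 = {m3, n5}
m0 ∈ B0, n0 ∈ B0 → same block
Bisimilar ⇒ trace-equivalent.

trace-equivalent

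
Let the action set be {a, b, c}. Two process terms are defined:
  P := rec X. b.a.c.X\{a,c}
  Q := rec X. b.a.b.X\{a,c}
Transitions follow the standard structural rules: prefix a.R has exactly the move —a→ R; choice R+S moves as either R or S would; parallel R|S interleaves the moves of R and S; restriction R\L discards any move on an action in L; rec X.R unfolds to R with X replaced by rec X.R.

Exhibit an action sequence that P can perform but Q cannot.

Reachable graph of P (5 states):
  p0 = rec X. b.a.c.X\{a,c} → -b-> p1
  p1 = a.c.(rec X. b.a.c.X\{a,c})\{a,c} → -a-> p2
  p2 = c.(rec X. b.a.c.X\{a,c})\{a,c} → -c-> p3
  p3 = (rec X. b.a.c.X\{a,c})\{a,c} → -b-> p4
  p4 = (a.c.(rec X. b.a.c.X\{a,c})\{a,c})\{a,c} → deadlocked
Reachable graph of Q (5 states):
  q0 = rec X. b.a.b.X\{a,c} → -b-> q1
  q1 = a.b.(rec X. b.a.b.X\{a,c})\{a,c} → -a-> q2
  q2 = b.(rec X. b.a.b.X\{a,c})\{a,c} → -b-> q3
  q3 = (rec X. b.a.b.X\{a,c})\{a,c} → -b-> q4
  q4 = (a.b.(rec X. b.a.b.X\{a,c})\{a,c})\{a,c} → deadlocked
Run σ = ⟨bac⟩ on P: start {p0}
  after b @ step 1: {p1}
  after a @ step 2: {p2}
  after c @ step 3: {p3}
  — P admits the full trace.
Run σ = ⟨bac⟩ on Q: start {q0}
  after b @ step 1: {q1}
  after a @ step 2: {q2}
  after c @ step 3: no successor for Q

bac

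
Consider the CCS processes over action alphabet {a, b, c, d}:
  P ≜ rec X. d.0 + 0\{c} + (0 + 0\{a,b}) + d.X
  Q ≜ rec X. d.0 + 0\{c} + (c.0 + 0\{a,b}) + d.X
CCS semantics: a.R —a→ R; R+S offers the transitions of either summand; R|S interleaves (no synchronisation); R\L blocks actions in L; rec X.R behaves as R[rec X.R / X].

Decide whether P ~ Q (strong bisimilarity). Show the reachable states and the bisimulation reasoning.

P's transition system — 2 states:
  p0 = rec X. d.0 + 0\{c} + (0 + 0\{a,b}) + d.X | --d--▸ p0, --d--▸ p1
  p1 = 0 | ∅
Q's transition system — 2 states:
  q0 = rec X. d.0 + 0\{c} + (c.0 + 0\{a,b}) + d.X | --c--▸ q1, --d--▸ q0, --d--▸ q1
  q1 = 0 | ∅
Partition-refinement fixed point:
  B0 = {p0}
  B1 = {p1, q1}
  B2 = {q0}
p0 ∈ B0, q0 ∈ B2 → different blocks

NO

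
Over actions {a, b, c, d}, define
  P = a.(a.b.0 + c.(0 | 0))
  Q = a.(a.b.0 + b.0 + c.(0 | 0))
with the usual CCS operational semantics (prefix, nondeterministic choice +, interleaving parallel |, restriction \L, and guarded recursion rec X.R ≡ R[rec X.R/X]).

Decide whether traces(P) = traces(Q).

Reachable graph of P (5 states):
  s0 = a.(a.b.0 + c.(0 | 0)) → =a=> s1
  s1 = a.b.0 + c.(0 | 0) → =a=> s2, =c=> s3
  s2 = b.0 → =b=> s4
  s3 = 0 | 0 → (no moves)
  s4 = 0 → (no moves)
Reachable graph of Q (5 states):
  t0 = a.(a.b.0 + b.0 + c.(0 | 0)) → =a=> t1
  t1 = a.b.0 + b.0 + c.(0 | 0) → =a=> t2, =b=> t3, =c=> t4
  t2 = b.0 → =b=> t3
  t3 = 0 → (no moves)
  t4 = 0 | 0 → (no moves)
Run σ = ⟨ab⟩ on Q: start {t0}
  step 1 (a): {t1}
  step 2 (b): {t3}
  ✓ Q
Run σ = ⟨ab⟩ on P: start {s0}
  step 1 (a): {s1}
  step 2 (b): ∅  — P cannot continue

NO — witness ⟨ab⟩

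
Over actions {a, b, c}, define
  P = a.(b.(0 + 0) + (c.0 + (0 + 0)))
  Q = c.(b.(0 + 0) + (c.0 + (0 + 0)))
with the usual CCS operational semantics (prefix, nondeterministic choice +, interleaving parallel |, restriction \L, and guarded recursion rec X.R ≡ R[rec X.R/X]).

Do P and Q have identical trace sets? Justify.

traces(P) ≠ traces(Q) — witness ⟨a⟩

LTS(P): 4 reachable states
  m0 = a.(b.(0 + 0) + (c.0 + (0 + 0))) → —a→ m1
  m1 = b.(0 + 0) + (c.0 + (0 + 0)) → —b→ m2, —c→ m3
  m2 = 0 + 0 → deadlocked
  m3 = 0 → deadlocked
LTS(Q): 4 reachable states
  n0 = c.(b.(0 + 0) + (c.0 + (0 + 0))) → —c→ n1
  n1 = b.(0 + 0) + (c.0 + (0 + 0)) → —b→ n2, —c→ n3
  n2 = 0 + 0 → deadlocked
  n3 = 0 → deadlocked
Run σ = ⟨a⟩ on P: start {m0}
  step 1 (a): {m1}
  — P admits the full trace.
Run σ = ⟨a⟩ on Q: start {n0}
  step 1 (a): ∅ (Q stuck)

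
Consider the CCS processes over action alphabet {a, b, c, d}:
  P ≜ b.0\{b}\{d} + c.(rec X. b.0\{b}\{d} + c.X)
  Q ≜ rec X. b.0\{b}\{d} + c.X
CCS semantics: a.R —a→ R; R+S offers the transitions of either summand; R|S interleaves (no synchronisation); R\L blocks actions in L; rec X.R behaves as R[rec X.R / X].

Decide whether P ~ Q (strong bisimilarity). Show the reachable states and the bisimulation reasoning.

bisimilar

Reachable graph of P (3 states):
  u0 = b.0\{b}\{d} + c.(rec X. b.0\{b}\{d} + c.X) → --b--▸ u1, --c--▸ u2
  u1 = 0\{b}\{d} → stopped
  u2 = rec X. b.0\{b}\{d} + c.X → --b--▸ u1, --c--▸ u2
Reachable graph of Q (2 states):
  v0 = rec X. b.0\{b}\{d} + c.X → --b--▸ v1, --c--▸ v0
  v1 = 0\{b}\{d} → stopped
Bisimilarity quotient blocks:
  B0 = {u0, u2, v0}
  B1 = {u1, v1}
u0 ∈ B0, v0 ∈ B0 → same block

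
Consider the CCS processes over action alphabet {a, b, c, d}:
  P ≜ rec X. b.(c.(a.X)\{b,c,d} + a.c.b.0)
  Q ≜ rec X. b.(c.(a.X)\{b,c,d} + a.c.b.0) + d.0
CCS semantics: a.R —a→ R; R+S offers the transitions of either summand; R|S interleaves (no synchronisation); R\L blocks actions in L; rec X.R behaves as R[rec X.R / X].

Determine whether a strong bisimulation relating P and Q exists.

P ≁ Q

LTS(P): 7 reachable states
  m0 = rec X. b.(c.(a.X)\{b,c,d} + a.c.b.0) | =b=> m1
  m1 = c.(a.(rec X. b.(c.(a.X)\{b,c,d} + a.c.b.0)))\{b,c,d} + a.c.b.0 | =a=> m2, =c=> m3
  m2 = c.b.0 | =c=> m4
  m3 = (a.(rec X. b.(c.(a.X)\{b,c,d} + a.c.b.0)))\{b,c,d} | =a=> m5
  m4 = b.0 | =b=> m6
  m5 = (rec X. b.(c.(a.X)\{b,c,d} + a.c.b.0))\{b,c,d} | ·
  m6 = 0 | ·
LTS(Q): 7 reachable states
  n0 = rec X. b.(c.(a.X)\{b,c,d} + a.c.b.0) + d.0 | =b=> n1, =d=> n2
  n1 = c.(a.(rec X. b.(c.(a.X)\{b,c,d} + a.c.b.0) + d.0))\{b,c,d} + a.c.b.0 | =a=> n3, =c=> n4
  n2 = 0 | ·
  n3 = c.b.0 | =c=> n5
  n4 = (a.(rec X. b.(c.(a.X)\{b,c,d} + a.c.b.0) + d.0))\{b,c,d} | =a=> n6
  n5 = b.0 | =b=> n2
  n6 = (rec X. b.(c.(a.X)\{b,c,d} + a.c.b.0) + d.0)\{b,c,d} | ·
Coarsest stable partition (strong bisimilarity classes):
  B0 = {m0}
  B1 = {m1, n1}
  B2 = {m2, n3}
  B3 = {m4, n5}
  B4 = {m5, m6, n2, n6}
  B5 = {m3, n4}
  B6 = {n0}
m0 ∈ B0, n0 ∈ B6 → different blocks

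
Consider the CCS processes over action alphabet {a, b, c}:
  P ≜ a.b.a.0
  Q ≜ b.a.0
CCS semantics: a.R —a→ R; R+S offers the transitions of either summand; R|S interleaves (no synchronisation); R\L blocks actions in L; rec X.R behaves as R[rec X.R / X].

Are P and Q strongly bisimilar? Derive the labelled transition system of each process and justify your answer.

P's transition system — 4 states:
  s0 = a.b.a.0 has moves ··a··> s1
  s1 = b.a.0 has moves ··b··> s2
  s2 = a.0 has moves ··a··> s3
  s3 = 0 has moves (no moves)
Q's transition system — 3 states:
  t0 = b.a.0 has moves ··b··> t1
  t1 = a.0 has moves ··a··> t2
  t2 = 0 has moves (no moves)
Partition-refinement fixed point:
  B0 = {s0}
  B1 = {s1, t0}
  B2 = {s2, t1}
  B3 = {s3, t2}
s0 ∈ B0, t0 ∈ B1 → different blocks

not bisimilar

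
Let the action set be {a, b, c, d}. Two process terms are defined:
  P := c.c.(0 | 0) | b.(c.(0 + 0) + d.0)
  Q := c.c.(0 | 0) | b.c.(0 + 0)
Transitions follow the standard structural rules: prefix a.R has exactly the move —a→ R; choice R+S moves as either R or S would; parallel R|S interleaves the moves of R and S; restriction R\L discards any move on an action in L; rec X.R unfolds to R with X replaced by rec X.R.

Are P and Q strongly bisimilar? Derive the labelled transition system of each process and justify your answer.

Reachable graph of P (12 states):
  u0 = c.c.(0 | 0) | b.(c.(0 + 0) + d.0) ⊢ ··b··> u1, ··c··> u2
  u1 = c.c.(0 | 0) | (c.(0 + 0) + d.0) ⊢ ··c··> u3, ··c··> u4, ··d··> u5
  u2 = c.(0 | 0) | b.(c.(0 + 0) + d.0) ⊢ ··b··> u3, ··c··> u6
  u3 = c.(0 | 0) | (c.(0 + 0) + d.0) ⊢ ··c··> u7, ··c··> u8, ··d··> u9
  u4 = c.c.(0 | 0) | (0 + 0) ⊢ ··c··> u8
  u5 = c.c.(0 | 0) | 0 ⊢ ··c··> u9
  u6 = 0 | 0 | b.(c.(0 + 0) + d.0) ⊢ ··b··> u7
  u7 = 0 | 0 | (c.(0 + 0) + d.0) ⊢ ··c··> u10, ··d··> u11
  u8 = c.(0 | 0) | (0 + 0) ⊢ ··c··> u10
  u9 = c.(0 | 0) | 0 ⊢ ··c··> u11
  u10 = 0 | 0 | (0 + 0) ⊢ ·
  u11 = 0 | 0 | 0 ⊢ ·
Reachable graph of Q (9 states):
  v0 = c.c.(0 | 0) | b.c.(0 + 0) ⊢ ··b··> v1, ··c··> v2
  v1 = c.c.(0 | 0) | c.(0 + 0) ⊢ ··c··> v3, ··c··> v4
  v2 = c.(0 | 0) | b.c.(0 + 0) ⊢ ··b··> v3, ··c··> v5
  v3 = c.(0 | 0) | c.(0 + 0) ⊢ ··c··> v6, ··c··> v7
  v4 = c.c.(0 | 0) | (0 + 0) ⊢ ··c··> v7
  v5 = 0 | 0 | b.c.(0 + 0) ⊢ ··b··> v6
  v6 = 0 | 0 | c.(0 + 0) ⊢ ··c··> v8
  v7 = c.(0 | 0) | (0 + 0) ⊢ ··c··> v8
  v8 = 0 | 0 | (0 + 0) ⊢ ·
Bisimilarity quotient blocks:
  B0 = {u0}
  B1 = {u2}
  B2 = {u3}
  B3 = {u7}
  B4 = {u10, u11, v8}
  B5 = {u8, u9, v6, v7}
  B6 = {u6}
  B7 = {u1}
  B8 = {u4, u5, v3, v4}
  B9 = {v0}
  B10 = {v1}
  B11 = {v2}
  B12 = {v5}
u0 ∈ B0, v0 ∈ B9 → different blocks

NO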